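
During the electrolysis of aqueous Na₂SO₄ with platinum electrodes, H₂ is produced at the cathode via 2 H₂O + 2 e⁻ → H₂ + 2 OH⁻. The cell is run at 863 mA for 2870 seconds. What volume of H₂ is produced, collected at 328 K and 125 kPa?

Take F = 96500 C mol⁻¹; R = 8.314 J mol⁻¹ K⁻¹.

Q = I·t = 0.8630 A × 2870.0 s = 2477 C.
n(e⁻) = Q/F = 2477 / 96500 = 0.02567 mol.
2 electrons are transferred per H₂ molecule, so n(H₂) = 0.02567 / 2 = 0.01283 mol.
V = nRT/P = (0.01283 × 8.314 × 328) / (125 × 10³ Pa) = 2.80 × 10⁻⁴ m³ = 0.280 L.

0.280 L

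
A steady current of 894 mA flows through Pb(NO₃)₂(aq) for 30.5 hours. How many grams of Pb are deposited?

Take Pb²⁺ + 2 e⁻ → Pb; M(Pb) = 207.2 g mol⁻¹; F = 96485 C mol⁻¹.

105 g

Q = I·t = 0.8940 A × 109800 s = 98160 C.
n(e⁻) = Q/F = 98160 / 96485 = 1.017 mol.
Pb²⁺ + 2 e⁻ → Pb, so n(Pb) = n(e⁻)/2 = 0.5087 mol.
m = n·M = 0.5087 × 207.2 = 105 g.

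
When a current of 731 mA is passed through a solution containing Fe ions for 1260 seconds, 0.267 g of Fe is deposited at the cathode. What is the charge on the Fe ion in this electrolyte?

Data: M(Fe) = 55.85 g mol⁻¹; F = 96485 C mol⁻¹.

+2

Q = I·t = 0.7310 A × 1260.0 s = 921.1 C, so n(e⁻) = 921.1/96485 = 0.009546 mol.
n(Fe) deposited = 0.267 / 55.85 = 0.004781 mol.
Electrons per atom = n(e⁻)/n(Fe) = 0.009546 / 0.004781 = 2.00 ≈ 2, so the ion is Fe²⁺.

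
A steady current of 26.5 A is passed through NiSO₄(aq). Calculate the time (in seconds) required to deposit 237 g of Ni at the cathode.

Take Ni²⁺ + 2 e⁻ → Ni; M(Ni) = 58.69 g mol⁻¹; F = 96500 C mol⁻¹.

n(Ni) = m/M = 237 / 58.69 = 4.038 mol.
Each Ni atom requires 2 electrons, so n(e⁻) = 2 × 4.038 = 8.076 mol.
Q = n(e⁻)·F = 8.076 × 96500 = 779400 C.
t = Q/I = 779400 / 26.50 A = 29410 s.

29400 s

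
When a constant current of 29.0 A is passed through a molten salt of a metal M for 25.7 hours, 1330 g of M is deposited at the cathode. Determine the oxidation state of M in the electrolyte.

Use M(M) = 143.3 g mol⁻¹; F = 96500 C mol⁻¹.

+3

Q = I·t = 29.00 A × 92520 s = 2683000 C, so n(e⁻) = 2683000/96500 = 27.80 mol.
n(M) deposited = 1330 / 143.3 = 9.281 mol.
Electrons per atom = n(e⁻)/n(M) = 27.80 / 9.281 = 3.00 ≈ 3, so the ion is M³⁺.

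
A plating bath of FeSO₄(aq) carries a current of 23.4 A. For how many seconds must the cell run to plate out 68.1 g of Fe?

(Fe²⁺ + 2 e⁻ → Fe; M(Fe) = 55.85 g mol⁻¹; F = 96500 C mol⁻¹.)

n(Fe) = m/M = 68.1 / 55.85 = 1.219 mol.
Each Fe atom requires 2 electrons, so n(e⁻) = 2 × 1.219 = 2.439 mol.
Q = n(e⁻)·F = 2.439 × 96500 = 235300 C.
t = Q/I = 235300 / 23.40 A = 10060 s.

10100 s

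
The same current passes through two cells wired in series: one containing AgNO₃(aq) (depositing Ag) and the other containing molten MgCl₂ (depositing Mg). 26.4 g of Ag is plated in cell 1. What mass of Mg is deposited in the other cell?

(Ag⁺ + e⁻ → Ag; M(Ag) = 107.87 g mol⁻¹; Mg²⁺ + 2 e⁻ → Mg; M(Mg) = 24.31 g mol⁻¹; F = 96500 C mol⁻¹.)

2.97 g

n(Ag) = 26.4 / 107.87 = 0.2447 mol.
Since Ag⁺ + e⁻ → Ag, n(e⁻) passed = 1 × 0.2447 = 0.2447 mol.
Cells in series carry the same charge, so the same 0.2447 mol of electrons passes through cell 2.
Mg²⁺ + 2 e⁻ → Mg, so n(Mg) = 0.2447 / 2 = 0.1224 mol.
m(Mg) = 0.1224 × 24.31 = 2.97 g.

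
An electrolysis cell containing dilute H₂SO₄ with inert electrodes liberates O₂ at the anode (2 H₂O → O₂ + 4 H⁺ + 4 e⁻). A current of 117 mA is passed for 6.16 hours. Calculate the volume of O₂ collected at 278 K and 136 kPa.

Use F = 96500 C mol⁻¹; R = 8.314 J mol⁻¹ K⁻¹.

0.114 L

Q = I·t = 0.1170 A × 22176 s = 2595 C.
n(e⁻) = Q/F = 2595 / 96500 = 0.02689 mol.
4 electrons are transferred per O₂ molecule, so n(O₂) = 0.02689 / 4 = 0.006722 mol.
V = nRT/P = (0.006722 × 8.314 × 278) / (136 × 10³ Pa) = 1.14 × 10⁻⁴ m³ = 0.114 L.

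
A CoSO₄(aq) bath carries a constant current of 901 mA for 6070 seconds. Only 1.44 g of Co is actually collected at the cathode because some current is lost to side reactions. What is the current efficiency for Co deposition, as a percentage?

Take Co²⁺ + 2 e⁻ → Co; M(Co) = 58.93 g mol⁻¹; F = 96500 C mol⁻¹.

86.2 %

Q = I·t = 0.9010 × 6070.0 = 5469 C; n(e⁻) = 5469/96500 = 0.05667 mol.
Theoretical n(Co) = n(e⁻)/2 = 0.02834 mol, i.e. m_theo = 0.02834 × 58.93 = 1.670 g.
Efficiency = m_actual / m_theo = 1.44 / 1.670 = 86.2 %.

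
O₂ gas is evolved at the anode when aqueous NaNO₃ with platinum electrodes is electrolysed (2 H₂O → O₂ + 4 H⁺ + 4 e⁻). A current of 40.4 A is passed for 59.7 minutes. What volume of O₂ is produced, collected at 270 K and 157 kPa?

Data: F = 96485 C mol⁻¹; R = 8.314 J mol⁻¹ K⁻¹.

Q = I·t = 40.40 A × 3582.0 s = 144700 C.
n(e⁻) = Q/F = 144700 / 96485 = 1.500 mol.
4 electrons are transferred per O₂ molecule, so n(O₂) = 1.500 / 4 = 0.3750 mol.
V = nRT/P = (0.3750 × 8.314 × 270) / (157 × 10³ Pa) = 0.00536 m³ = 5.36 L.

5.36 L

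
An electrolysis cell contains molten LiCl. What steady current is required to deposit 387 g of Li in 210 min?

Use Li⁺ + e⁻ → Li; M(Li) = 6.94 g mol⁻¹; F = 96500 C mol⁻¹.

427 A

n(Li) = 387 / 6.94 = 55.76 mol.
n(e⁻) = 1 × 55.76 = 55.76 mol.
Q = n(e⁻)·F = 55.76 × 96500 = 5381000 C.
I = Q/t = 5381000 / 12600 s = 427 A.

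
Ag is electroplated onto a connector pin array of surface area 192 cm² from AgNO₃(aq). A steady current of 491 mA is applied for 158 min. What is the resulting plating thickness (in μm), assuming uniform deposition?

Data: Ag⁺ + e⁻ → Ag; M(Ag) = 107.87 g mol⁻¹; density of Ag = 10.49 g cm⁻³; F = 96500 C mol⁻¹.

25.8 μm

Q = I·t = 0.4910 × 9480.0 = 4655 C; n(e⁻) = 0.04824 mol.
n(Ag) = n(e⁻)/1 = 0.04824 mol, so m = 0.04824 × 107.87 = 5.203 g.
Volume = m/ρ = 5.203 / 10.49 = 0.4960 cm³.
Thickness = V/A = 0.4960 / 192 = 0.00258 cm = 25.8 μm.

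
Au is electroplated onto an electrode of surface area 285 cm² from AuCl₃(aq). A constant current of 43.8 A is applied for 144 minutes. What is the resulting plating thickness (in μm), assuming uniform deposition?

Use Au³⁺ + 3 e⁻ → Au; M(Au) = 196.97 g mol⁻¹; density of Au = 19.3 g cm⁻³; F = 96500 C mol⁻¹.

468 μm

Q = I·t = 43.80 × 8640.0 = 378400 C; n(e⁻) = 3.922 mol.
n(Au) = n(e⁻)/3 = 1.307 mol, so m = 1.307 × 196.97 = 257.5 g.
Volume = m/ρ = 257.5 / 19.3 = 13.34 cm³.
Thickness = V/A = 13.34 / 285 = 0.0468 cm = 468 μm.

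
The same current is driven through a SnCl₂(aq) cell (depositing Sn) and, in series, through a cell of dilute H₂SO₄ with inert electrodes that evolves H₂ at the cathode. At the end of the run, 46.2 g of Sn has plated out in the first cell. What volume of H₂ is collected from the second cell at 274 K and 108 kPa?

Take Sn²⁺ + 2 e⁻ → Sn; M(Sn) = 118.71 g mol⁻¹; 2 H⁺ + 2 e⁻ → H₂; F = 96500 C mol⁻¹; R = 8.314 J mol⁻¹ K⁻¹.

n(Sn) = 46.2 / 118.71 = 0.3892 mol, so n(e⁻) = 2 × 0.3892 = 0.7784 mol.
The cells are in series, so the same 0.7784 mol of electrons passes through the second cell.
2 H⁺ + 2 e⁻ → H₂ — 2 mol e⁻ per mol H₂, so n(H₂) = 0.7784/2 = 0.3892 mol.
V = nRT/P = (0.3892 × 8.314 × 274) / (108 × 10³) = 0.00821 m³ = 8.21 L.

8.21 L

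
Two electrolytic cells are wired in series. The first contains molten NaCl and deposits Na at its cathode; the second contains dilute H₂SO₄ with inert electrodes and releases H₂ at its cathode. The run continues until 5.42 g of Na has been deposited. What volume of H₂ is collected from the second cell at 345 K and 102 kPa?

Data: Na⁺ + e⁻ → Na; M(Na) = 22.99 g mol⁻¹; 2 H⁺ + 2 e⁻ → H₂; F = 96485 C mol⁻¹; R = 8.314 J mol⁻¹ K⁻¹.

n(Na) = 5.42 / 22.99 = 0.2358 mol, so n(e⁻) = 1 × 0.2358 = 0.2358 mol.
The cells are in series, so the same 0.2358 mol of electrons passes through the second cell.
2 H⁺ + 2 e⁻ → H₂ — 2 mol e⁻ per mol H₂, so n(H₂) = 0.2358/2 = 0.1179 mol.
V = nRT/P = (0.1179 × 8.314 × 345) / (102 × 10³) = 0.00331 m³ = 3.31 L.

3.31 L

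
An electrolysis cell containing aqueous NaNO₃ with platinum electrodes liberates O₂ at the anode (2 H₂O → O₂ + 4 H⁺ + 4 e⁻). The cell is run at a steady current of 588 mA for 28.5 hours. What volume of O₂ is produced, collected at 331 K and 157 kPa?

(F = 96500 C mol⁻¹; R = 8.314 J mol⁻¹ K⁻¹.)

Q = I·t = 0.5880 A × 102600 s = 60330 C.
n(e⁻) = Q/F = 60330 / 96500 = 0.6252 mol.
4 electrons are transferred per O₂ molecule, so n(O₂) = 0.6252 / 4 = 0.1563 mol.
V = nRT/P = (0.1563 × 8.314 × 331) / (157 × 10³ Pa) = 0.00274 m³ = 2.74 L.

2.74 L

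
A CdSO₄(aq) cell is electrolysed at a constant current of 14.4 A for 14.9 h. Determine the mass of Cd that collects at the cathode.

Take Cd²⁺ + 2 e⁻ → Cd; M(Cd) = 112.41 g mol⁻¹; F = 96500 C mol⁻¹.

450 g

Q = I·t = 14.40 A × 53640 s = 772400 C.
n(e⁻) = Q/F = 772400 / 96500 = 8.004 mol.
Cd²⁺ + 2 e⁻ → Cd, so n(Cd) = n(e⁻)/2 = 4.002 mol.
m = n·M = 4.002 × 112.41 = 450 g.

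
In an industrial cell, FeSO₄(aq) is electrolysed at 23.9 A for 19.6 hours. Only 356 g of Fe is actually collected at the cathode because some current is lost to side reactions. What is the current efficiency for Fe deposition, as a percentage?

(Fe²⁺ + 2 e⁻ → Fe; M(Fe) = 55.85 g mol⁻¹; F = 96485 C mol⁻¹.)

72.9 %

Q = I·t = 23.90 × 70560 = 1686000 C; n(e⁻) = 1686000/96485 = 17.48 mol.
Theoretical n(Fe) = n(e⁻)/2 = 8.739 mol, i.e. m_theo = 8.739 × 55.85 = 488.1 g.
Efficiency = m_actual / m_theo = 356 / 488.1 = 72.9 %.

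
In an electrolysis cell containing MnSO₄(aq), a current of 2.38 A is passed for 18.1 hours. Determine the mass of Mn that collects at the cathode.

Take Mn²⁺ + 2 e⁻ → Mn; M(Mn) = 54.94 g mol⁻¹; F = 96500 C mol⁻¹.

Q = I·t = 2.380 A × 65160 s = 155100 C.
n(e⁻) = Q/F = 155100 / 96500 = 1.607 mol.
Mn²⁺ + 2 e⁻ → Mn, so n(Mn) = n(e⁻)/2 = 0.8035 mol.
m = n·M = 0.8035 × 54.94 = 44.1 g.

44.1 g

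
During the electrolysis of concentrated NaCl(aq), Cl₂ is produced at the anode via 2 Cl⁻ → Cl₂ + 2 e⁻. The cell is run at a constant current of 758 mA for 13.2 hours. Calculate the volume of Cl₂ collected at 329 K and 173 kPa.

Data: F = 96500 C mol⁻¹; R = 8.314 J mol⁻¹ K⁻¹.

Q = I·t = 0.7580 A × 47520 s = 36020 C.
n(e⁻) = Q/F = 36020 / 96500 = 0.3733 mol.
2 electrons are transferred per Cl₂ molecule, so n(Cl₂) = 0.3733 / 2 = 0.1866 mol.
V = nRT/P = (0.1866 × 8.314 × 329) / (173 × 10³ Pa) = 0.00295 m³ = 2.95 L.

2.95 L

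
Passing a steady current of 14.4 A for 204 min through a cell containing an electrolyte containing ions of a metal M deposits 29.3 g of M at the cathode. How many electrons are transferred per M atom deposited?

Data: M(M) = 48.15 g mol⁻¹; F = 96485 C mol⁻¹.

Q = I·t = 14.40 A × 12240 s = 176300 C, so n(e⁻) = 176300/96485 = 1.827 mol.
n(M) deposited = 29.3 / 48.15 = 0.6085 mol.
Electrons per atom = n(e⁻)/n(M) = 1.827 / 0.6085 = 3.00 ≈ 3, so the ion is M³⁺.

3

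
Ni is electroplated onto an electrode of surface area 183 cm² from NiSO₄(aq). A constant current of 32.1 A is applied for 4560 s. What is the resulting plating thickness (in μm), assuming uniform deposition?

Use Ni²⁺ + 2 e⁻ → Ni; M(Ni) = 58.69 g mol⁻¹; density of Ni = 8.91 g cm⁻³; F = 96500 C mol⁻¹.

Q = I·t = 32.10 × 4560.0 = 146400 C; n(e⁻) = 1.517 mol.
n(Ni) = n(e⁻)/2 = 0.7584 mol, so m = 0.7584 × 58.69 = 44.51 g.
Volume = m/ρ = 44.51 / 8.91 = 4.996 cm³.
Thickness = V/A = 4.996 / 183 = 0.0273 cm = 273 μm.

273 μm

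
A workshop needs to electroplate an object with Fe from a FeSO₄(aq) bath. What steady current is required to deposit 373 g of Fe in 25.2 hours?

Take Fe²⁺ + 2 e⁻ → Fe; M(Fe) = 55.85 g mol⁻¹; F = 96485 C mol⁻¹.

14.2 A

n(Fe) = 373 / 55.85 = 6.679 mol.
n(e⁻) = 2 × 6.679 = 13.36 mol.
Q = n(e⁻)·F = 13.36 × 96485 = 1289000 C.
I = Q/t = 1289000 / 90720 s = 14.2 A.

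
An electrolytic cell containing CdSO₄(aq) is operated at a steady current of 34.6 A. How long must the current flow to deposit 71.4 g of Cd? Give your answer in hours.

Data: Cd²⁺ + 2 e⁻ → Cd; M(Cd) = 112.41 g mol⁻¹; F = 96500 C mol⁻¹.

0.984 h

n(Cd) = m/M = 71.4 / 112.41 = 0.6352 mol.
Each Cd atom requires 2 electrons, so n(e⁻) = 2 × 0.6352 = 1.270 mol.
Q = n(e⁻)·F = 1.270 × 96500 = 122600 C.
t = Q/I = 122600 / 34.60 A = 3543 s = 0.984 h.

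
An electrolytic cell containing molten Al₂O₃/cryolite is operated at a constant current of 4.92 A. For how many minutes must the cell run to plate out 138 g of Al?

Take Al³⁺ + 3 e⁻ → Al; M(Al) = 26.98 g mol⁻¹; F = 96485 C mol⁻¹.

5020 min

n(Al) = m/M = 138 / 26.98 = 5.115 mol.
Each Al atom requires 3 electrons, so n(e⁻) = 3 × 5.115 = 15.34 mol.
Q = n(e⁻)·F = 15.34 × 96485 = 1481000 C.
t = Q/I = 1481000 / 4.920 A = 300900 s = 5020 min.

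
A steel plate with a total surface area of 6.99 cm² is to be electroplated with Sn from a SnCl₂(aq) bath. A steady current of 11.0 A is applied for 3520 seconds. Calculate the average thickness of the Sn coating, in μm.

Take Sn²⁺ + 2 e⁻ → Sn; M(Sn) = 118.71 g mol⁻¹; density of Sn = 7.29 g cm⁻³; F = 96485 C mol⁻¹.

Q = I·t = 11.00 × 3520.0 = 38720 C; n(e⁻) = 0.4013 mol.
n(Sn) = n(e⁻)/2 = 0.2007 mol, so m = 0.2007 × 118.71 = 23.82 g.
Volume = m/ρ = 23.82 / 7.29 = 3.267 cm³.
Thickness = V/A = 3.267 / 6.99 = 0.467 cm = 4670 μm.

4670 μm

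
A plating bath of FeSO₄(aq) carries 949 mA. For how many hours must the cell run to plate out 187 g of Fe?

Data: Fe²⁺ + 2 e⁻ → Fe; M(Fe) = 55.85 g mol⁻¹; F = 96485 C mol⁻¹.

n(Fe) = m/M = 187 / 55.85 = 3.348 mol.
Each Fe atom requires 2 electrons, so n(e⁻) = 2 × 3.348 = 6.697 mol.
Q = n(e⁻)·F = 6.697 × 96485 = 646100 C.
t = Q/I = 646100 / 0.9490 A = 680800 s = 189 h.

189 h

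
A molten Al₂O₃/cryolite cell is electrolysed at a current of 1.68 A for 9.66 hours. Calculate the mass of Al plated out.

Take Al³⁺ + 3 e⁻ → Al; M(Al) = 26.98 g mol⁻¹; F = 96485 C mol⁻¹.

Q = I·t = 1.680 A × 34776 s = 58420 C.
n(e⁻) = Q/F = 58420 / 96485 = 0.6055 mol.
Al³⁺ + 3 e⁻ → Al, so n(Al) = n(e⁻)/3 = 0.2018 mol.
m = n·M = 0.2018 × 26.98 = 5.45 g.

5.45 g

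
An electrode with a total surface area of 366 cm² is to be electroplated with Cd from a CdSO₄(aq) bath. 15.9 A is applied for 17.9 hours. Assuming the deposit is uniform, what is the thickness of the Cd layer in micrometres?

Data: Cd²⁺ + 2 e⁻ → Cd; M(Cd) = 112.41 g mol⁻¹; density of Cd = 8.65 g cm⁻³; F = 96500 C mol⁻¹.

1880 μm

Q = I·t = 15.90 × 64440 = 1025000 C; n(e⁻) = 10.62 mol.
n(Cd) = n(e⁻)/2 = 5.309 mol, so m = 5.309 × 112.41 = 596.8 g.
Volume = m/ρ = 596.8 / 8.65 = 68.99 cm³.
Thickness = V/A = 68.99 / 366 = 0.188 cm = 1880 μm.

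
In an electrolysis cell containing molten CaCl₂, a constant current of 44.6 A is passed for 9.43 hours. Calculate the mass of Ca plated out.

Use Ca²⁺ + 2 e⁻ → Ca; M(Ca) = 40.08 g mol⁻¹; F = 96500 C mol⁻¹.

314 g

Q = I·t = 44.60 A × 33948 s = 1514000 C.
n(e⁻) = Q/F = 1514000 / 96500 = 15.69 mol.
Ca²⁺ + 2 e⁻ → Ca, so n(Ca) = n(e⁻)/2 = 7.845 mol.
m = n·M = 7.845 × 40.08 = 314 g.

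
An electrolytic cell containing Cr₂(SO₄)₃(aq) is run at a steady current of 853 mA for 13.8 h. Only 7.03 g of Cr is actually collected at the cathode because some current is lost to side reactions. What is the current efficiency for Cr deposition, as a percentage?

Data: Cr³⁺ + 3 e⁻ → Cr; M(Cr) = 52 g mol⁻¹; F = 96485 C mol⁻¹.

Q = I·t = 0.8530 × 49680 = 42380 C; n(e⁻) = 42380/96485 = 0.4392 mol.
Theoretical n(Cr) = n(e⁻)/3 = 0.1464 mol, i.e. m_theo = 0.1464 × 52 = 7.613 g.
Efficiency = m_actual / m_theo = 7.03 / 7.613 = 92.3 %.

92.3 %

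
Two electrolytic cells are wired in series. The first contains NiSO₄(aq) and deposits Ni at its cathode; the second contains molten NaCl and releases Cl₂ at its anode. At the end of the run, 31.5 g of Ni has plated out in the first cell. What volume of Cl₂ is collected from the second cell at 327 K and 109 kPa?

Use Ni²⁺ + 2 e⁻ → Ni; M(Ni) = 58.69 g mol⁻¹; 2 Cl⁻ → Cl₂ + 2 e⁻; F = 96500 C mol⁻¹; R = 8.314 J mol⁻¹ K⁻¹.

n(Ni) = 31.5 / 58.69 = 0.5367 mol, so n(e⁻) = 2 × 0.5367 = 1.073 mol.
The cells are in series, so the same 1.073 mol of electrons passes through the second cell.
2 Cl⁻ → Cl₂ + 2 e⁻ — 2 mol e⁻ per mol Cl₂, so n(Cl₂) = 1.073/2 = 0.5367 mol.
V = nRT/P = (0.5367 × 8.314 × 327) / (109 × 10³) = 0.0134 m³ = 13.4 L.

13.4 L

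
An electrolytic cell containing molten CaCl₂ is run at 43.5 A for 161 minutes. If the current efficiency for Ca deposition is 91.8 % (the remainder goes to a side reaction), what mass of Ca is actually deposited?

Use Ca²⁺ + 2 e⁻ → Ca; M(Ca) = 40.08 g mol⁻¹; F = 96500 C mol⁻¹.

80.1 g

Q = I·t = 43.50 × 9660.0 = 420200 C.
n(e⁻) = 420200/96500 = 4.355 mol; theoretically n(Ca) = 4.355/2 = 2.177 mol, m_theo = 87.26 g.
At 91.8 % efficiency, m_actual = 0.918 × 87.26 = 80.1 g.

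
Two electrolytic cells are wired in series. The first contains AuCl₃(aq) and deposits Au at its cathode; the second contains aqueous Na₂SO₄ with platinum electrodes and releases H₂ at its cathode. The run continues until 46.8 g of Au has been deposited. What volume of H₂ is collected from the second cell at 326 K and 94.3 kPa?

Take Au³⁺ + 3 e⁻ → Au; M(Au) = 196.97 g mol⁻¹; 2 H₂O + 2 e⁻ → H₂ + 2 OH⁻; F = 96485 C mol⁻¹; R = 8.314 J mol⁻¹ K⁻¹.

10.2 L

n(Au) = 46.8 / 196.97 = 0.2376 mol, so n(e⁻) = 3 × 0.2376 = 0.7128 mol.
The cells are in series, so the same 0.7128 mol of electrons passes through the second cell.
2 H₂O + 2 e⁻ → H₂ + 2 OH⁻ — 2 mol e⁻ per mol H₂, so n(H₂) = 0.7128/2 = 0.3564 mol.
V = nRT/P = (0.3564 × 8.314 × 326) / (94.3 × 10³) = 0.0102 m³ = 10.2 L.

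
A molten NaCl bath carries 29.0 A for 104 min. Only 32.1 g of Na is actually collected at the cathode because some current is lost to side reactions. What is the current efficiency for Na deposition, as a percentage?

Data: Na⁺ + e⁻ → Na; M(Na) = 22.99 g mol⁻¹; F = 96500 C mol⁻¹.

Q = I·t = 29.00 × 6240.0 = 181000 C; n(e⁻) = 181000/96500 = 1.875 mol.
Theoretical n(Na) = n(e⁻)/1 = 1.875 mol, i.e. m_theo = 1.875 × 22.99 = 43.11 g.
Efficiency = m_actual / m_theo = 32.1 / 43.11 = 74.5 %.

74.5 %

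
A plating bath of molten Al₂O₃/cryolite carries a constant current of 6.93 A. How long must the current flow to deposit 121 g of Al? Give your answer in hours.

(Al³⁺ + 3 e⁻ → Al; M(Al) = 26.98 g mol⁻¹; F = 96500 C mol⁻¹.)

52.0 h

n(Al) = m/M = 121 / 26.98 = 4.485 mol.
Each Al atom requires 3 electrons, so n(e⁻) = 3 × 4.485 = 13.45 mol.
Q = n(e⁻)·F = 13.45 × 96500 = 1298000 C.
t = Q/I = 1298000 / 6.930 A = 187400 s = 52.0 h.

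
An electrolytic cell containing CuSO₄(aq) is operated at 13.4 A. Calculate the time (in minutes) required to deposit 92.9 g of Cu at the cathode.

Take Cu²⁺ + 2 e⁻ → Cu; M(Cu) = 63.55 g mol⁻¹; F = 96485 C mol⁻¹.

351 min

n(Cu) = m/M = 92.9 / 63.55 = 1.462 mol.
Each Cu atom requires 2 electrons, so n(e⁻) = 2 × 1.462 = 2.924 mol.
Q = n(e⁻)·F = 2.924 × 96485 = 282100 C.
t = Q/I = 282100 / 13.40 A = 21050 s = 351 min.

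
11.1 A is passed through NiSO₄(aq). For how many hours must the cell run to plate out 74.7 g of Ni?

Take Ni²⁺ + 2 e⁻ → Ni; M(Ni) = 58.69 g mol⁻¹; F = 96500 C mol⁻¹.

n(Ni) = m/M = 74.7 / 58.69 = 1.273 mol.
Each Ni atom requires 2 electrons, so n(e⁻) = 2 × 1.273 = 2.546 mol.
Q = n(e⁻)·F = 2.546 × 96500 = 245600 C.
t = Q/I = 245600 / 11.10 A = 22130 s = 6.15 h.

6.15 h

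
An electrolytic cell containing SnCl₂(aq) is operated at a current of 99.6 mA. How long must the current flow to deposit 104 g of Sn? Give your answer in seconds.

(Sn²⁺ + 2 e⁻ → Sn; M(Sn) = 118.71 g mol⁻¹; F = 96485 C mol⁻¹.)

1.70 × 10⁶ s

n(Sn) = m/M = 104 / 118.71 = 0.8761 mol.
Each Sn atom requires 2 electrons, so n(e⁻) = 2 × 0.8761 = 1.752 mol.
Q = n(e⁻)·F = 1.752 × 96485 = 169100 C.
t = Q/I = 169100 / 0.09960 A = 1697000 s.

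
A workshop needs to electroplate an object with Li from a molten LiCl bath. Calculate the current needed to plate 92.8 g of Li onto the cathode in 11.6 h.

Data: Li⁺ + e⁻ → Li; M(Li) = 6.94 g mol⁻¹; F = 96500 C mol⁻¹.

n(Li) = 92.8 / 6.94 = 13.37 mol.
n(e⁻) = 1 × 13.37 = 13.37 mol.
Q = n(e⁻)·F = 13.37 × 96500 = 1290000 C.
I = Q/t = 1290000 / 41760 s = 30.9 A.

30.9 A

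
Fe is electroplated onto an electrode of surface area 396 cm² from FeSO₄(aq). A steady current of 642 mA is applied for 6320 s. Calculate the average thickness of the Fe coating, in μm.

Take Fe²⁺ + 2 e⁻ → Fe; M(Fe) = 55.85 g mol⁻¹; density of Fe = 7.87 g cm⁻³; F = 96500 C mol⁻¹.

Q = I·t = 0.6420 × 6320.0 = 4057 C; n(e⁻) = 0.04205 mol.
n(Fe) = n(e⁻)/2 = 0.02102 mol, so m = 0.02102 × 55.85 = 1.174 g.
Volume = m/ρ = 1.174 / 7.87 = 0.1492 cm³.
Thickness = V/A = 0.1492 / 396 = 3.77 × 10⁻⁴ cm = 3.77 μm.

3.77 μm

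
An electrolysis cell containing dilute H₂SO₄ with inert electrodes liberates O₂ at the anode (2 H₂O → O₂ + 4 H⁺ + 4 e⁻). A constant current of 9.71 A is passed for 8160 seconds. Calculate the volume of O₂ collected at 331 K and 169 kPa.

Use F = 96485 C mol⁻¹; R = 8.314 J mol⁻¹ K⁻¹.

Q = I·t = 9.710 A × 8160.0 s = 79230 C.
n(e⁻) = Q/F = 79230 / 96485 = 0.8212 mol.
4 electrons are transferred per O₂ molecule, so n(O₂) = 0.8212 / 4 = 0.2053 mol.
V = nRT/P = (0.2053 × 8.314 × 331) / (169 × 10³ Pa) = 0.00334 m³ = 3.34 L.

3.34 L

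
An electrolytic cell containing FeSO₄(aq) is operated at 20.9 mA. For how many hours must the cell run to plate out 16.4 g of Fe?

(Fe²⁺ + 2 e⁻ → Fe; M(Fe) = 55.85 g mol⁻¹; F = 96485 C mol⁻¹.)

n(Fe) = m/M = 16.4 / 55.85 = 0.2936 mol.
Each Fe atom requires 2 electrons, so n(e⁻) = 2 × 0.2936 = 0.5873 mol.
Q = n(e⁻)·F = 0.5873 × 96485 = 56660 C.
t = Q/I = 56660 / 0.02090 A = 2711000 s = 753 h.

753 h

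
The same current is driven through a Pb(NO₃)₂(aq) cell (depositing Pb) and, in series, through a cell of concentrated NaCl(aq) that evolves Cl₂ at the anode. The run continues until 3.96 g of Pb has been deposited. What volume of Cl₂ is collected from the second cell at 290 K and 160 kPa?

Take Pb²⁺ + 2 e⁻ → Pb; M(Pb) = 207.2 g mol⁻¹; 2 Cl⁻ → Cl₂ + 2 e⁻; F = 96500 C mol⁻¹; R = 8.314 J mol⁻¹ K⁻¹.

0.288 L

n(Pb) = 3.96 / 207.2 = 0.01911 mol, so n(e⁻) = 2 × 0.01911 = 0.03822 mol.
The cells are in series, so the same 0.03822 mol of electrons passes through the second cell.
2 Cl⁻ → Cl₂ + 2 e⁻ — 2 mol e⁻ per mol Cl₂, so n(Cl₂) = 0.03822/2 = 0.01911 mol.
V = nRT/P = (0.01911 × 8.314 × 290) / (160 × 10³) = 2.88 × 10⁻⁴ m³ = 0.288 L.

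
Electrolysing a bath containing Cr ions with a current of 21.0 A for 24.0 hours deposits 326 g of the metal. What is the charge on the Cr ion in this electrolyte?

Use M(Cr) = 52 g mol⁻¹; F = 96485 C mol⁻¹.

Q = I·t = 21.00 A × 86400 s = 1814000 C, so n(e⁻) = 1814000/96485 = 18.80 mol.
n(Cr) deposited = 326 / 52 = 6.269 mol.
Electrons per atom = n(e⁻)/n(Cr) = 18.80 / 6.269 = 3.00 ≈ 3, so the ion is Cr³⁺.

+3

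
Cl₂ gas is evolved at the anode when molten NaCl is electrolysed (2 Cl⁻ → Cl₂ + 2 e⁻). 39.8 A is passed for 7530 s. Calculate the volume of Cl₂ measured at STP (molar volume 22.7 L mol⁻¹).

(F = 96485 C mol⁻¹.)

Q = I·t = 39.80 A × 7530.0 s = 299700 C.
n(e⁻) = Q/F = 299700 / 96485 = 3.106 mol.
2 electrons are transferred per Cl₂ molecule, so n(Cl₂) = 3.106 / 2 = 1.553 mol.
V = n × V_m = 1.553 × 22.7 = 35.3 L.

35.3 L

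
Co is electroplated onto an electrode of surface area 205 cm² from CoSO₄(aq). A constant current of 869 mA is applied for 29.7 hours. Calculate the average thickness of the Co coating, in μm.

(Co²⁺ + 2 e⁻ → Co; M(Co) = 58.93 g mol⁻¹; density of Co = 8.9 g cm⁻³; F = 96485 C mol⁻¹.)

156 μm

Q = I·t = 0.8690 × 106920 = 92910 C; n(e⁻) = 0.9630 mol.
n(Co) = n(e⁻)/2 = 0.4815 mol, so m = 0.4815 × 58.93 = 28.37 g.
Volume = m/ρ = 28.37 / 8.9 = 3.188 cm³.
Thickness = V/A = 3.188 / 205 = 0.0156 cm = 156 μm.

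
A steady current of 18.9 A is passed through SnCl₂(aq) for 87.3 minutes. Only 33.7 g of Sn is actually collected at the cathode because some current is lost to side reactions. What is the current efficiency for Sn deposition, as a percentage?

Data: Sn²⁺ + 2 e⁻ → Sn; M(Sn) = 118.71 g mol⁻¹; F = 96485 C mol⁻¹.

Q = I·t = 18.90 × 5238.0 = 99000 C; n(e⁻) = 99000/96485 = 1.026 mol.
Theoretical n(Sn) = n(e⁻)/2 = 0.5130 mol, i.e. m_theo = 0.5130 × 118.71 = 60.90 g.
Efficiency = m_actual / m_theo = 33.7 / 60.90 = 55.3 %.

55.3 %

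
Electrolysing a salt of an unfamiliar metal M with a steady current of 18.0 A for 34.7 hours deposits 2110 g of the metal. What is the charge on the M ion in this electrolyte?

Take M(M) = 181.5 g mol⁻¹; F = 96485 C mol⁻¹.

Q = I·t = 18.00 A × 124920 s = 2249000 C, so n(e⁻) = 2249000/96485 = 23.30 mol.
n(M) deposited = 2110 / 181.5 = 11.63 mol.
Electrons per atom = n(e⁻)/n(M) = 23.30 / 11.63 = 2.00 ≈ 2, so the ion is M²⁺.

+2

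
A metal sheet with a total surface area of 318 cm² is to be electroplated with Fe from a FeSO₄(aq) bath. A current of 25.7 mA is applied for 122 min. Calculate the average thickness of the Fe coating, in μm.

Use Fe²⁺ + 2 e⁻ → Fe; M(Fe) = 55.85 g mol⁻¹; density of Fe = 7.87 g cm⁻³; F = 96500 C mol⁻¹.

0.218 μm

Q = I·t = 0.02570 × 7320.0 = 188.1 C; n(e⁻) = 0.001949 mol.
n(Fe) = n(e⁻)/2 = 0.0009747 mol, so m = 0.0009747 × 55.85 = 0.05444 g.
Volume = m/ρ = 0.05444 / 7.87 = 0.006917 cm³.
Thickness = V/A = 0.006917 / 318 = 2.18 × 10⁻⁵ cm = 0.218 μm.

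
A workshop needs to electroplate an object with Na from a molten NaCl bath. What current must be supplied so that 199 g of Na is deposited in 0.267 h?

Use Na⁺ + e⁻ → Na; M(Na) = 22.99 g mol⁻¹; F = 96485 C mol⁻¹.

869 A

n(Na) = 199 / 22.99 = 8.656 mol.
n(e⁻) = 1 × 8.656 = 8.656 mol.
Q = n(e⁻)·F = 8.656 × 96485 = 835200 C.
I = Q/t = 835200 / 961.20 s = 869 A.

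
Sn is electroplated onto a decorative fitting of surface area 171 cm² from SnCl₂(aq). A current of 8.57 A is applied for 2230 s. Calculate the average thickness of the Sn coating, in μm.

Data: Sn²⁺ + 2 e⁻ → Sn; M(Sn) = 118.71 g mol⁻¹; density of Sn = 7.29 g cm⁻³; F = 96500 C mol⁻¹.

94.3 μm

Q = I·t = 8.570 × 2230.0 = 19110 C; n(e⁻) = 0.1980 mol.
n(Sn) = n(e⁻)/2 = 0.09902 mol, so m = 0.09902 × 118.71 = 11.75 g.
Volume = m/ρ = 11.75 / 7.29 = 1.612 cm³.
Thickness = V/A = 1.612 / 171 = 0.00943 cm = 94.3 μm.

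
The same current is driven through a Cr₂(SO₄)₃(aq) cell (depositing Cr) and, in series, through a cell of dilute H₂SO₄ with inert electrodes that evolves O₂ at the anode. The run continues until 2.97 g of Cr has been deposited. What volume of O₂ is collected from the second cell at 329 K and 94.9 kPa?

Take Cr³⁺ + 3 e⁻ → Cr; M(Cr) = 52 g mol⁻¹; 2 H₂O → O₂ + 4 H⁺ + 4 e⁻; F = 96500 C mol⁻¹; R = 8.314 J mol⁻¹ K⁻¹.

n(Cr) = 2.97 / 52 = 0.05712 mol, so n(e⁻) = 3 × 0.05712 = 0.1713 mol.
The cells are in series, so the same 0.1713 mol of electrons passes through the second cell.
2 H₂O → O₂ + 4 H⁺ + 4 e⁻ — 4 mol e⁻ per mol O₂, so n(O₂) = 0.1713/4 = 0.04284 mol.
V = nRT/P = (0.04284 × 8.314 × 329) / (94.9 × 10³) = 0.00123 m³ = 1.23 L.

1.23 L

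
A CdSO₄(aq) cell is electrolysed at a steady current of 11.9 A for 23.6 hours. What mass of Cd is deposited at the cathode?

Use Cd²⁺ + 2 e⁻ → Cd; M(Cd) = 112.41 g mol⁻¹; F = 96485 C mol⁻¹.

589 g

Q = I·t = 11.90 A × 84960 s = 1011000 C.
n(e⁻) = Q/F = 1011000 / 96485 = 10.48 mol.
Cd²⁺ + 2 e⁻ → Cd, so n(Cd) = n(e⁻)/2 = 5.239 mol.
m = n·M = 5.239 × 112.41 = 589 g.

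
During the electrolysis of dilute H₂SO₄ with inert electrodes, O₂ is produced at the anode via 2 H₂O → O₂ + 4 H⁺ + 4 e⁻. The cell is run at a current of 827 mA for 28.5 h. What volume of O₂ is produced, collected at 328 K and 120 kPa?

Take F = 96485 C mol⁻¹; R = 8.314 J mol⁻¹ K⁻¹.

Q = I·t = 0.8270 A × 102600 s = 84850 C.
n(e⁻) = Q/F = 84850 / 96485 = 0.8794 mol.
4 electrons are transferred per O₂ molecule, so n(O₂) = 0.8794 / 4 = 0.2199 mol.
V = nRT/P = (0.2199 × 8.314 × 328) / (120 × 10³ Pa) = 0.00500 m³ = 5.00 L.

5.00 L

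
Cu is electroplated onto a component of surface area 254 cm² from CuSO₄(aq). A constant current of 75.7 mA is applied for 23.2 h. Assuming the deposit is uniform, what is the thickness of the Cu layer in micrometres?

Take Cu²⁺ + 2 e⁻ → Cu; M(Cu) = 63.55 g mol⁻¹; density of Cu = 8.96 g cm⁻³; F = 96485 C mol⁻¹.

Q = I·t = 0.07570 × 83520 = 6322 C; n(e⁻) = 0.06553 mol.
n(Cu) = n(e⁻)/2 = 0.03276 mol, so m = 0.03276 × 63.55 = 2.082 g.
Volume = m/ρ = 2.082 / 8.96 = 0.2324 cm³.
Thickness = V/A = 0.2324 / 254 = 9.15 × 10⁻⁴ cm = 9.15 μm.

9.15 μm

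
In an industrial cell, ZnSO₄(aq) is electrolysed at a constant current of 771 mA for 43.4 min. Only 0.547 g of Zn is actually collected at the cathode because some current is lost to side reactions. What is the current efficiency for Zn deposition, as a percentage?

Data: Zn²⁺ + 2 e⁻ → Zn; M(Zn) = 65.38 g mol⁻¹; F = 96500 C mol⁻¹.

Q = I·t = 0.7710 × 2604.0 = 2008 C; n(e⁻) = 2008/96500 = 0.02081 mol.
Theoretical n(Zn) = n(e⁻)/2 = 0.01040 mol, i.e. m_theo = 0.01040 × 65.38 = 0.6801 g.
Efficiency = m_actual / m_theo = 0.547 / 0.6801 = 80.4 %.

80.4 %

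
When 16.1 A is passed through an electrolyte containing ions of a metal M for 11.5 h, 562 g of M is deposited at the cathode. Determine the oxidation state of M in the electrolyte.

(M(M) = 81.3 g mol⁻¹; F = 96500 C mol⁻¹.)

Q = I·t = 16.10 A × 41400 s = 666500 C, so n(e⁻) = 666500/96500 = 6.907 mol.
n(M) deposited = 562 / 81.3 = 6.913 mol.
Electrons per atom = n(e⁻)/n(M) = 6.907 / 6.913 = 0.999 ≈ 1, so the ion is M⁺.

+1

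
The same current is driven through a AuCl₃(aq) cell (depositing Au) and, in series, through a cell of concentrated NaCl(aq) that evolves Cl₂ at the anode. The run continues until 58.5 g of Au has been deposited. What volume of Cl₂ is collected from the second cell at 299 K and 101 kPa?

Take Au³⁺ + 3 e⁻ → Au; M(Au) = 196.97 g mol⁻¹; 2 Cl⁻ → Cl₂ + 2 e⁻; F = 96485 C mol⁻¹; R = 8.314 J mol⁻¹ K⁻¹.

11.0 L

n(Au) = 58.5 / 196.97 = 0.2970 mol, so n(e⁻) = 3 × 0.2970 = 0.8910 mol.
The cells are in series, so the same 0.8910 mol of electrons passes through the second cell.
2 Cl⁻ → Cl₂ + 2 e⁻ — 2 mol e⁻ per mol Cl₂, so n(Cl₂) = 0.8910/2 = 0.4455 mol.
V = nRT/P = (0.4455 × 8.314 × 299) / (101 × 10³) = 0.0110 m³ = 11.0 L.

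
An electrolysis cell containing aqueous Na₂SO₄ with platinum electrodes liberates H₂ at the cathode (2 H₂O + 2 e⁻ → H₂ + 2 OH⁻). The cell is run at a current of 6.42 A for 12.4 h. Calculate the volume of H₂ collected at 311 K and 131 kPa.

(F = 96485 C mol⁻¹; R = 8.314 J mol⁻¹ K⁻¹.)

29.3 L

Q = I·t = 6.420 A × 44640 s = 286600 C.
n(e⁻) = Q/F = 286600 / 96485 = 2.970 mol.
2 electrons are transferred per H₂ molecule, so n(H₂) = 2.970 / 2 = 1.485 mol.
V = nRT/P = (1.485 × 8.314 × 311) / (131 × 10³ Pa) = 0.0293 m³ = 29.3 L.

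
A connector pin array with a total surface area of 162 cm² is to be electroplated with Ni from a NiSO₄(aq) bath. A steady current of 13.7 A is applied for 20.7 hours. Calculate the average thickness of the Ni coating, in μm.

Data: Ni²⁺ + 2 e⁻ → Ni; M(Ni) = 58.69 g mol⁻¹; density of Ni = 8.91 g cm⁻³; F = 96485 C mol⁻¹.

2150 μm

Q = I·t = 13.70 × 74520 = 1021000 C; n(e⁻) = 10.58 mol.
n(Ni) = n(e⁻)/2 = 5.291 mol, so m = 5.291 × 58.69 = 310.5 g.
Volume = m/ρ = 310.5 / 8.91 = 34.85 cm³.
Thickness = V/A = 34.85 / 162 = 0.215 cm = 2150 μm.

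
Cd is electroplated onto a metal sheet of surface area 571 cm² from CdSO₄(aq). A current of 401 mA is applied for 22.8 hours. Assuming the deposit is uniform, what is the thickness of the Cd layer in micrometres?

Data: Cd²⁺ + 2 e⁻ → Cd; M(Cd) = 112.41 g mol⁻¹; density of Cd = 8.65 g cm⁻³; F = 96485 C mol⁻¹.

Q = I·t = 0.4010 × 82080 = 32910 C; n(e⁻) = 0.3411 mol.
n(Cd) = n(e⁻)/2 = 0.1706 mol, so m = 0.1706 × 112.41 = 19.17 g.
Volume = m/ρ = 19.17 / 8.65 = 2.217 cm³.
Thickness = V/A = 2.217 / 571 = 0.00388 cm = 38.8 μm.

38.8 μm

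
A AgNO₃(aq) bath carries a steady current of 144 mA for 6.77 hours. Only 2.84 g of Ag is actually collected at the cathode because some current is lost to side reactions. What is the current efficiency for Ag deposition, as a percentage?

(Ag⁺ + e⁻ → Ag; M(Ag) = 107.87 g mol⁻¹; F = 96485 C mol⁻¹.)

72.4 %

Q = I·t = 0.1440 × 24372 = 3510 C; n(e⁻) = 3510/96485 = 0.03637 mol.
Theoretical n(Ag) = n(e⁻)/1 = 0.03637 mol, i.e. m_theo = 0.03637 × 107.87 = 3.924 g.
Efficiency = m_actual / m_theo = 2.84 / 3.924 = 72.4 %.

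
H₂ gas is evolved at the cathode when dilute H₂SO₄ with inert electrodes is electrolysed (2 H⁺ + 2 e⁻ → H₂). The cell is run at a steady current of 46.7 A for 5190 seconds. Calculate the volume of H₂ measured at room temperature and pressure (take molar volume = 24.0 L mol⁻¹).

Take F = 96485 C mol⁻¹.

Q = I·t = 46.70 A × 5190.0 s = 242400 C.
n(e⁻) = Q/F = 242400 / 96485 = 2.512 mol.
2 electrons are transferred per H₂ molecule, so n(H₂) = 2.512 / 2 = 1.256 mol.
V = n × V_m = 1.256 × 24.0 = 30.1 L.

30.1 L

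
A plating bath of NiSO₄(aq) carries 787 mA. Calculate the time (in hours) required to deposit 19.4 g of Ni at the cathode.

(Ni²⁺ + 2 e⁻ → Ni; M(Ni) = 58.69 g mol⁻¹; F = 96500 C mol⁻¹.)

n(Ni) = m/M = 19.4 / 58.69 = 0.3306 mol.
Each Ni atom requires 2 electrons, so n(e⁻) = 2 × 0.3306 = 0.6611 mol.
Q = n(e⁻)·F = 0.6611 × 96500 = 63800 C.
t = Q/I = 63800 / 0.7870 A = 81060 s = 22.5 h.

22.5 h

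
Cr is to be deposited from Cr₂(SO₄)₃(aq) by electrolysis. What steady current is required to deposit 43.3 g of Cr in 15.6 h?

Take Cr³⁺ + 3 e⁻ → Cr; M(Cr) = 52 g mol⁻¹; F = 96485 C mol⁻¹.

4.29 A

n(Cr) = 43.3 / 52 = 0.8327 mol.
n(e⁻) = 3 × 0.8327 = 2.498 mol.
Q = n(e⁻)·F = 2.498 × 96485 = 241000 C.
I = Q/t = 241000 / 56160 s = 4.29 A.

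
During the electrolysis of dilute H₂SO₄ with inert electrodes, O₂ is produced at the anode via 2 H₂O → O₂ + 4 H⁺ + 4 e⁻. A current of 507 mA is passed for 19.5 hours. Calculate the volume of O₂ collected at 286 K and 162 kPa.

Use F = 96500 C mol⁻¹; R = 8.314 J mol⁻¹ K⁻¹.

1.35 L

Q = I·t = 0.5070 A × 70200 s = 35590 C.
n(e⁻) = Q/F = 35590 / 96500 = 0.3688 mol.
4 electrons are transferred per O₂ molecule, so n(O₂) = 0.3688 / 4 = 0.09221 mol.
V = nRT/P = (0.09221 × 8.314 × 286) / (162 × 10³ Pa) = 0.00135 m³ = 1.35 L.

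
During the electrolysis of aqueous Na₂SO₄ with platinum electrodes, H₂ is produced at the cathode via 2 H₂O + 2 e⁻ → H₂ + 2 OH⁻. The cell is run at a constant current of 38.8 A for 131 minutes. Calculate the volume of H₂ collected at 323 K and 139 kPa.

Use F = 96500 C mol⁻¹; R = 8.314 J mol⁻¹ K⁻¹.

Q = I·t = 38.80 A × 7860.0 s = 305000 C.
n(e⁻) = Q/F = 305000 / 96500 = 3.160 mol.
2 electrons are transferred per H₂ molecule, so n(H₂) = 3.160 / 2 = 1.580 mol.
V = nRT/P = (1.580 × 8.314 × 323) / (139 × 10³ Pa) = 0.0305 m³ = 30.5 L.

30.5 L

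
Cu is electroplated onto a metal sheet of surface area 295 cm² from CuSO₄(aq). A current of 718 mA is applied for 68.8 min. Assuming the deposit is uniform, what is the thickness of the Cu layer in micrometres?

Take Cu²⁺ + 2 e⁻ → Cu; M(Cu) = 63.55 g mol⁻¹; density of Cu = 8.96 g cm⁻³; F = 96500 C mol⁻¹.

Q = I·t = 0.7180 × 4128.0 = 2964 C; n(e⁻) = 0.03071 mol.
n(Cu) = n(e⁻)/2 = 0.01536 mol, so m = 0.01536 × 63.55 = 0.9759 g.
Volume = m/ρ = 0.9759 / 8.96 = 0.1089 cm³.
Thickness = V/A = 0.1089 / 295 = 3.69 × 10⁻⁴ cm = 3.69 μm.

3.69 μm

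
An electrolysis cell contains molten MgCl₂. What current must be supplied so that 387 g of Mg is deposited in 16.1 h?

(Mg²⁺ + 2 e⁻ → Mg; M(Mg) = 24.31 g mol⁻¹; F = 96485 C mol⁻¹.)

n(Mg) = 387 / 24.31 = 15.92 mol.
n(e⁻) = 2 × 15.92 = 31.84 mol.
Q = n(e⁻)·F = 31.84 × 96485 = 3072000 C.
I = Q/t = 3072000 / 57960 s = 53.0 A.

53.0 A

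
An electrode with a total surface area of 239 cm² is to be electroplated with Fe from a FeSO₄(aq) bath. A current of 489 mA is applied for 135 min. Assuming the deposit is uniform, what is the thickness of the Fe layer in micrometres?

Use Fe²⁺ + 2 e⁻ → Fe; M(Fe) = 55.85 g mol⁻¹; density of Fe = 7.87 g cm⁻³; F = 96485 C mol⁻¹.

6.09 μm

Q = I·t = 0.4890 × 8100.0 = 3961 C; n(e⁻) = 0.04105 mol.
n(Fe) = n(e⁻)/2 = 0.02053 mol, so m = 0.02053 × 55.85 = 1.146 g.
Volume = m/ρ = 1.146 / 7.87 = 0.1457 cm³.
Thickness = V/A = 0.1457 / 239 = 6.09 × 10⁻⁴ cm = 6.09 μm.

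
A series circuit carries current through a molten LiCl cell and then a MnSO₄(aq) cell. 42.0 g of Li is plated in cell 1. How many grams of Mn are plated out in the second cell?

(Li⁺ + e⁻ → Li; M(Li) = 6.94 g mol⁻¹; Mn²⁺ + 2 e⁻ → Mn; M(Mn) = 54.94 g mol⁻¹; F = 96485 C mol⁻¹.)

n(Li) = 42.0 / 6.94 = 6.052 mol.
Since Li⁺ + e⁻ → Li, n(e⁻) passed = 1 × 6.052 = 6.052 mol.
Cells in series carry the same charge, so the same 6.052 mol of electrons passes through cell 2.
Mn²⁺ + 2 e⁻ → Mn, so n(Mn) = 6.052 / 2 = 3.026 mol.
m(Mn) = 3.026 × 54.94 = 166 g.

166 g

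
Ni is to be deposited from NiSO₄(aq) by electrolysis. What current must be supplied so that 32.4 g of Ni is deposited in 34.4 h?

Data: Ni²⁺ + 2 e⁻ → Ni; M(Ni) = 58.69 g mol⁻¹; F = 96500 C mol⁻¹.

n(Ni) = 32.4 / 58.69 = 0.5521 mol.
n(e⁻) = 2 × 0.5521 = 1.104 mol.
Q = n(e⁻)·F = 1.104 × 96500 = 106500 C.
I = Q/t = 106500 / 123840 s = 0.860 A.

0.860 A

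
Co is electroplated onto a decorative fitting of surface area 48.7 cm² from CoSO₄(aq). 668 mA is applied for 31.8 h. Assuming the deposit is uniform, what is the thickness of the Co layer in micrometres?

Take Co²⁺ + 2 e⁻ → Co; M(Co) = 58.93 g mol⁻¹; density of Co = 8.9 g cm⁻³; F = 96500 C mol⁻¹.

539 μm

Q = I·t = 0.6680 × 114480 = 76470 C; n(e⁻) = 0.7925 mol.
n(Co) = n(e⁻)/2 = 0.3962 mol, so m = 0.3962 × 58.93 = 23.35 g.
Volume = m/ρ = 23.35 / 8.9 = 2.624 cm³.
Thickness = V/A = 2.624 / 48.7 = 0.0539 cm = 539 μm.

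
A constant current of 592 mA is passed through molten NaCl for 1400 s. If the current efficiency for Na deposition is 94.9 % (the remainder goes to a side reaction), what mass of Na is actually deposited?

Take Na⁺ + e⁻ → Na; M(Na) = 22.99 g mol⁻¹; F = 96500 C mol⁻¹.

0.187 g

Q = I·t = 0.5920 × 1400.0 = 828.8 C.
n(e⁻) = 828.8/96500 = 0.008589 mol; theoretically n(Na) = 0.008589/1 = 0.008589 mol, m_theo = 0.1975 g.
At 94.9 % efficiency, m_actual = 0.949 × 0.1975 = 0.187 g.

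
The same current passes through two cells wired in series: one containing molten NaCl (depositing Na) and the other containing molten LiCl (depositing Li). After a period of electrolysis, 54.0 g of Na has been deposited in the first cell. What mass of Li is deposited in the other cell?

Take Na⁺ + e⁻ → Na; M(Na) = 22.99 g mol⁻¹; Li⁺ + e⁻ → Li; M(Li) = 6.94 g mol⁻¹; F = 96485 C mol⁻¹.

16.3 g

n(Na) = 54.0 / 22.99 = 2.349 mol.
Since Na⁺ + e⁻ → Na, n(e⁻) passed = 1 × 2.349 = 2.349 mol.
Cells in series carry the same charge, so the same 2.349 mol of electrons passes through cell 2.
Li⁺ + e⁻ → Li, so n(Li) = 2.349 / 1 = 2.349 mol.
m(Li) = 2.349 × 6.94 = 16.3 g.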